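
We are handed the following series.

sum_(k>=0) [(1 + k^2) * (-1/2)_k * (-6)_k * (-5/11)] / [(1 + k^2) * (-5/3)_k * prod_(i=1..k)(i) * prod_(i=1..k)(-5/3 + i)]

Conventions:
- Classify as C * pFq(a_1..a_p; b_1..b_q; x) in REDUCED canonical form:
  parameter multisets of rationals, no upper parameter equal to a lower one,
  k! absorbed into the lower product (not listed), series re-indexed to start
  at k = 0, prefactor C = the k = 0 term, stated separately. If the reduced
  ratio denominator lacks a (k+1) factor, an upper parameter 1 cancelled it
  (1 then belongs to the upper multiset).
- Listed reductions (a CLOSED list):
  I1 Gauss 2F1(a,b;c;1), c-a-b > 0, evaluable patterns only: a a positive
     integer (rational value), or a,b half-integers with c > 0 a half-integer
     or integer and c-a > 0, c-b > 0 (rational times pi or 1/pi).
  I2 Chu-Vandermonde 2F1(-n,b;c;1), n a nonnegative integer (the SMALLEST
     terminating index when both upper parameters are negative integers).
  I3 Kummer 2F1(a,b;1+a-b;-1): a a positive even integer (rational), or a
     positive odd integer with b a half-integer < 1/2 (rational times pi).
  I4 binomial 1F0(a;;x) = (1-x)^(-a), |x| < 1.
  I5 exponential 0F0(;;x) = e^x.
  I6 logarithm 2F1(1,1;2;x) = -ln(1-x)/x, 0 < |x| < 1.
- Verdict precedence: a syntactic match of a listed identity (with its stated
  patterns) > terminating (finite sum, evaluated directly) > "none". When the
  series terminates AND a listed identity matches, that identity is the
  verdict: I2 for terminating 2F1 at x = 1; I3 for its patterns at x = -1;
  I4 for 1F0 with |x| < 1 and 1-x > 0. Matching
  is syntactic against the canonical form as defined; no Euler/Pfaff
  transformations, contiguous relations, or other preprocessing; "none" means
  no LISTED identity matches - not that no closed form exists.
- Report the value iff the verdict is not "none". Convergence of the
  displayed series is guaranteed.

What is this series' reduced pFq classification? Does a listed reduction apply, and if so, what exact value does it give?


Key step: t_0 = -5/11 here, and the lower running product (prefactor -5/11) is a rising factorial.
Ratio: r(k) = 1 * (k-6) (k-1/2) / [(k-5/3) (k-2/3) (k+1)] - poly over poly, x = 1 from leading terms; C = -5/11 at k = 0.

At argument 1: a 2F2 with upper {-6, -1/2}, lower {-5/3, -2/3}, scaled by C = -5/11. Verdict: terminating - no listed pattern fits, but -6 in the upper list cuts the series at k = 6; direct evaluation. Value: 570138893/82001920.


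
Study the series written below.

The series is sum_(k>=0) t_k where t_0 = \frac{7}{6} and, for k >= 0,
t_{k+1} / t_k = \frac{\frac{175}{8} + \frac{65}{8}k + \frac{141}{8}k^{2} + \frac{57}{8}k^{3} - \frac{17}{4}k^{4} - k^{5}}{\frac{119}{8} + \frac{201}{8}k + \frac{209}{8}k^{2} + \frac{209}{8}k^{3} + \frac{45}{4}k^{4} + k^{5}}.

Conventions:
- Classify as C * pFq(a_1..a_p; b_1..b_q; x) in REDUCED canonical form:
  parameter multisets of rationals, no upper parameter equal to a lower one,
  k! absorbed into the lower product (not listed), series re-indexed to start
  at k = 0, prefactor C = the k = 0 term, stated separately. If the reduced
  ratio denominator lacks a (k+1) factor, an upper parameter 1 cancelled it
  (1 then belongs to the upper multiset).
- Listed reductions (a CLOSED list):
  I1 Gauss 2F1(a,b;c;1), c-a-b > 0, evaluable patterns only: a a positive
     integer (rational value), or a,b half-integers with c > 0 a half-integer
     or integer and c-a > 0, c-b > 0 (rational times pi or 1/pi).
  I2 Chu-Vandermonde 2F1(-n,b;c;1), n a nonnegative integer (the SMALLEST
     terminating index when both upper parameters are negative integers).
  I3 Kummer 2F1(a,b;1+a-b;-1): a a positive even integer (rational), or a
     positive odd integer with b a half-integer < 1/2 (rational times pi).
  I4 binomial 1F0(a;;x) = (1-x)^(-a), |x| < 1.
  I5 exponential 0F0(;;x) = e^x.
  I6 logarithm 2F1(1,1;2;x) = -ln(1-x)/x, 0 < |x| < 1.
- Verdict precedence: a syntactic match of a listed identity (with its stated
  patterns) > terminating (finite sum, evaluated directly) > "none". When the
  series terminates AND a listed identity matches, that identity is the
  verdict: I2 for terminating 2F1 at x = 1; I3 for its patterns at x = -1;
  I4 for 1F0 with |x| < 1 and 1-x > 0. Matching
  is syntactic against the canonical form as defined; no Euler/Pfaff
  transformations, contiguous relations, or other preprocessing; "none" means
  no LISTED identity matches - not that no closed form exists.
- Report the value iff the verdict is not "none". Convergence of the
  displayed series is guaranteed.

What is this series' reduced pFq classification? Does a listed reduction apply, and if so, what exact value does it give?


At argument -1: a 2F1 with upper {-\frac{5}{2}, 5}, lower {\frac{17}{2}}, scaled by C = \frac{7}{6}. Verdict (x = -1): Kummer (I3) applies (x = -1; c = \frac{17}{2} equals 1+a-b for upper {-\frac{5}{2}, 5}: listed pattern). Exact value: \frac{315315}{262144} \cdot \pi.

The tell: from the first term \frac{7}{6}: the ratio is unreduced: k^2 + 1 divides both sides (prefactor 7/6).
Adjacent-term ratio: r(k) = -1 * (k-\frac{5}{2}) (k+5) / [(k+\frac{17}{2}) (k+1)] - poly over poly, x = -1 from leading terms; C = \frac{7}{6} at k = 0.


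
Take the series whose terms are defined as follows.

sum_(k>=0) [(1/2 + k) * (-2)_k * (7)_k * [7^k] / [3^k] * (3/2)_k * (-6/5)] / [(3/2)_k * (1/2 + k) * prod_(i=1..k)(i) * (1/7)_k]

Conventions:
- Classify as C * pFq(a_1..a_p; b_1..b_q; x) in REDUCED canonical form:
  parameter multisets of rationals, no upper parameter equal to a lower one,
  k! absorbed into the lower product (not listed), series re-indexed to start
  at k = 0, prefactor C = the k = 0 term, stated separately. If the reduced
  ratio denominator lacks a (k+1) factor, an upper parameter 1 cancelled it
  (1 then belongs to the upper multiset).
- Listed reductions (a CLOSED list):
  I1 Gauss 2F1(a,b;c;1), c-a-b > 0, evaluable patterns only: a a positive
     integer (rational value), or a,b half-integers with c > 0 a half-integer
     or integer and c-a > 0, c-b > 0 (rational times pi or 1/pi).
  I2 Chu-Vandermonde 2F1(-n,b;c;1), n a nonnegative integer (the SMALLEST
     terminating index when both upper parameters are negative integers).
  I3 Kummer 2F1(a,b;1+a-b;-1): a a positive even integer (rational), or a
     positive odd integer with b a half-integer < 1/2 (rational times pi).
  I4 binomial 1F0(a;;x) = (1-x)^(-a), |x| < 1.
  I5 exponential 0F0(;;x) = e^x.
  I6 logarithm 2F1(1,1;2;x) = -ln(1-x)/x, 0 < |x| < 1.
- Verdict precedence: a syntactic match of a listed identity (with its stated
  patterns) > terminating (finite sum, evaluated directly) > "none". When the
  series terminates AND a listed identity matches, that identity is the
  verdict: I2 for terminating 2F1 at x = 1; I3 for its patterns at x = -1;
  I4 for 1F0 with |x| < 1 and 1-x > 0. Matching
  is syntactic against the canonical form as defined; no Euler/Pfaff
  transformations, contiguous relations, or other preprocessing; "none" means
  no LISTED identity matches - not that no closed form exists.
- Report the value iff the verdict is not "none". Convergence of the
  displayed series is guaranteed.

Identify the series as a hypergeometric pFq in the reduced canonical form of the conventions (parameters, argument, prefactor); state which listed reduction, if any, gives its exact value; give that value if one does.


Classification (C = -6/5): 2F1 with upper {-2, 7}, lower {1/7}, argument x = 7/3. Verdict: terminating (-2 upstairs). 3 nonzero terms in all; added directly. Exact value: -29516/15.

The tell: x = (7/3) and the two geometric factors (prefactor -6/5) combine into one argument.
Term ratio: r(k) = (7/3) * (k-2) (k+7) / [(k+1/7) (k+1)] - rational in k, leading ratio (7/3); with t_0 = -6/5, classification follows.


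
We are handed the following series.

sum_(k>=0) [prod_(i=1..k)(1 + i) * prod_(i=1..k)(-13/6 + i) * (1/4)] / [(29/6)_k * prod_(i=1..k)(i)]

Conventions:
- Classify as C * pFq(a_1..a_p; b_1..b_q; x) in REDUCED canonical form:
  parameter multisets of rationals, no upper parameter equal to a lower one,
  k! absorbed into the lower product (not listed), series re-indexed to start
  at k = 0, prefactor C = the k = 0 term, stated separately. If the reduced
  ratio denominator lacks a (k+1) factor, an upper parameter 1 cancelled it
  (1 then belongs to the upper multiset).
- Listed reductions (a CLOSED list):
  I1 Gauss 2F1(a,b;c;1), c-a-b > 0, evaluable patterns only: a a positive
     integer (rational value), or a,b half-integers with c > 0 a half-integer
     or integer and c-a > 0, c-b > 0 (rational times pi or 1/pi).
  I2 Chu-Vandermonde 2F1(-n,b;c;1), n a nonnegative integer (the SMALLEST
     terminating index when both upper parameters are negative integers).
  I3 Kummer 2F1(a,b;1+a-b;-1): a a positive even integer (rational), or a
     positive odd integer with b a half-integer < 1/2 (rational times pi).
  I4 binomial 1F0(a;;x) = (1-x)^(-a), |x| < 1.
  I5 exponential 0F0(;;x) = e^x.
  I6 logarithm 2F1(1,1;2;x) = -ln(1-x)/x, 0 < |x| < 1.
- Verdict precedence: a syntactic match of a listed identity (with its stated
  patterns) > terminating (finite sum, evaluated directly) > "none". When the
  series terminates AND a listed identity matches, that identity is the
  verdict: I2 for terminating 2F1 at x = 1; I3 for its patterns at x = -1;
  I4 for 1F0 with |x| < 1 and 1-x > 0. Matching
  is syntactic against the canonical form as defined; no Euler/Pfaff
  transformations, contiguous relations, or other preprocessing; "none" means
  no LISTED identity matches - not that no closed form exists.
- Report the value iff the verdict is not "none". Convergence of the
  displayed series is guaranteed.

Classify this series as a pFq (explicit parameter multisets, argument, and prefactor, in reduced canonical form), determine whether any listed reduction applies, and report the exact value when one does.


First insight: with t_0 = 1/4, the product of the first k integers (prefactor 1/4) is k!.
Step ratio: r(k) = 1 * (k-7/6) (k+2) / [(k+29/6) (k+1)] - rational in k, leading ratio 1; with t_0 = 1/4, classification follows.

Canonical form: C = 1/4 times 2F1 with upper {-7/6, 2}, lower {29/6}, x = 1. Verdict: Gauss (I1, integer-parameter pattern) fires (x = 1: the Gamma ratio telescopes since c-a-b = 4 > 0 and a = 2 in Z>0). Its exact value is 391/2880.


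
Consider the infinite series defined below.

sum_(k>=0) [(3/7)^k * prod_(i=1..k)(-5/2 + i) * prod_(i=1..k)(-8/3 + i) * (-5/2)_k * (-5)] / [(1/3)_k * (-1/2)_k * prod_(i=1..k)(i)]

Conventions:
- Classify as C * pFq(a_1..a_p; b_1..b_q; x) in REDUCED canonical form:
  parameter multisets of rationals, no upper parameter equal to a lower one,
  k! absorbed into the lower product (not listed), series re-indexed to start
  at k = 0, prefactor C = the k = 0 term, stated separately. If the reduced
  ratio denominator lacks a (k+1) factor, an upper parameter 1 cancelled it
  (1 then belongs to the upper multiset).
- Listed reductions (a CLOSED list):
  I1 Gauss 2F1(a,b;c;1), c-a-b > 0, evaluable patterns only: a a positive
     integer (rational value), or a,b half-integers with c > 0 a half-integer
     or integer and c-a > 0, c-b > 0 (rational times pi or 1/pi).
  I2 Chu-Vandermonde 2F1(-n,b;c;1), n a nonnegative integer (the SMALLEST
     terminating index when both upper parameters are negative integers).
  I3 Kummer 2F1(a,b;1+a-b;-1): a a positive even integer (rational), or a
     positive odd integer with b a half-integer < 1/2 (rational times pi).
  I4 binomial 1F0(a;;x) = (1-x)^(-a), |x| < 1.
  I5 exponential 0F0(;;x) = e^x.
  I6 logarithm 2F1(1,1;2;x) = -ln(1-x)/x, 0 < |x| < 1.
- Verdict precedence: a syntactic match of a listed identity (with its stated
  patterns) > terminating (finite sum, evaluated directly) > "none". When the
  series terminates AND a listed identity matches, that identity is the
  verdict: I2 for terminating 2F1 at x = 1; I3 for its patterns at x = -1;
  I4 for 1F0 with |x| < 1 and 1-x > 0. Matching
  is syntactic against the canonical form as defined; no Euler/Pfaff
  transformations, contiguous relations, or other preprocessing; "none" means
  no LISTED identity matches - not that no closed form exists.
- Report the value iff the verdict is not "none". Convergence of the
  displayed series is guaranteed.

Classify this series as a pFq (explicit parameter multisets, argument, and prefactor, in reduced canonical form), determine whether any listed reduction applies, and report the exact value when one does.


Reduced: x = 3/7, 3F2, upper = {-5/2, -5/3, -3/2}, lower = {-1/2, 1/3}, C = -5. Verdict: none - at argument 3/7 the multisets {-5/2, -5/3, -3/2} ; {-1/2, 1/3} match no listed identity.

Key step: with t_0 = -5, the running product (C = -5) telescopes to a rising factorial.
Ratio: r(k) = (3/7) * (k-5/2) (k-5/3) (k-3/2) / [(k-1/2) (k+1/3) (k+1)] - rational in k, leading ratio (3/7); with t_0 = -5, classification follows.


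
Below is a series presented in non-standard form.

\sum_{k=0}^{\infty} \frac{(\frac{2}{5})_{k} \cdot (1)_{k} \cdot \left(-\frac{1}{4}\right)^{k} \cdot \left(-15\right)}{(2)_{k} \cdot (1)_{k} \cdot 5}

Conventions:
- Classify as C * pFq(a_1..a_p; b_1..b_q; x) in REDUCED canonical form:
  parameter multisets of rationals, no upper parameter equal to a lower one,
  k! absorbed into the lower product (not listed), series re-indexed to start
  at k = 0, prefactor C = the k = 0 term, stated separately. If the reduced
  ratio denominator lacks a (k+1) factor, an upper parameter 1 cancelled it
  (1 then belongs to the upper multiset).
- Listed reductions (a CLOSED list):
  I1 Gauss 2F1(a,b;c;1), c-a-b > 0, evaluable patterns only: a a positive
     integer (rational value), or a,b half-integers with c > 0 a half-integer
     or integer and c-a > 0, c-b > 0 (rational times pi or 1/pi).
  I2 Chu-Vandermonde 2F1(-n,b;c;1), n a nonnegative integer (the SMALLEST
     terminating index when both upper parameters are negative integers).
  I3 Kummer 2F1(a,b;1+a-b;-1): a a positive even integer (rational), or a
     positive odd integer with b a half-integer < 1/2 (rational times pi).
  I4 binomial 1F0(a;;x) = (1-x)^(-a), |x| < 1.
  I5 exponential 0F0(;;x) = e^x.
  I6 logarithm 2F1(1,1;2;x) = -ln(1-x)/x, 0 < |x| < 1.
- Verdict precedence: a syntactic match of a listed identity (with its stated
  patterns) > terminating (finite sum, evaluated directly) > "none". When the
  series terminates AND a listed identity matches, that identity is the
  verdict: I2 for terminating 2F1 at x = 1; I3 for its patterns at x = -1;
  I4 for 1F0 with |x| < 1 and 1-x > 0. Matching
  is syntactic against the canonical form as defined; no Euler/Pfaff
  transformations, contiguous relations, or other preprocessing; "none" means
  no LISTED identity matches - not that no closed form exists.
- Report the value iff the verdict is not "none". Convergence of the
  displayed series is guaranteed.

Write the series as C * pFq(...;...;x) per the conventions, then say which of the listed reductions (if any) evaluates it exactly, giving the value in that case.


Key step: from the first term -3: (1)_k (C = -3) is k! itself.
Step ratio: r(k) = -\frac{1}{4} * (k+\frac{2}{5}) (k+1) / [(k+2) (k+1)] ; factor over Q: parameters, x = -\frac{1}{4}, and C = -3.

x = -\frac{1}{4} here; the reduced form reads 2F1, upper {\frac{2}{5}, 1}, lower {2}, C = -3. Verdict: none (x = -\frac{1}{4}): each listed identity misses the multisets {\frac{2}{5}, 1} ; {2}.


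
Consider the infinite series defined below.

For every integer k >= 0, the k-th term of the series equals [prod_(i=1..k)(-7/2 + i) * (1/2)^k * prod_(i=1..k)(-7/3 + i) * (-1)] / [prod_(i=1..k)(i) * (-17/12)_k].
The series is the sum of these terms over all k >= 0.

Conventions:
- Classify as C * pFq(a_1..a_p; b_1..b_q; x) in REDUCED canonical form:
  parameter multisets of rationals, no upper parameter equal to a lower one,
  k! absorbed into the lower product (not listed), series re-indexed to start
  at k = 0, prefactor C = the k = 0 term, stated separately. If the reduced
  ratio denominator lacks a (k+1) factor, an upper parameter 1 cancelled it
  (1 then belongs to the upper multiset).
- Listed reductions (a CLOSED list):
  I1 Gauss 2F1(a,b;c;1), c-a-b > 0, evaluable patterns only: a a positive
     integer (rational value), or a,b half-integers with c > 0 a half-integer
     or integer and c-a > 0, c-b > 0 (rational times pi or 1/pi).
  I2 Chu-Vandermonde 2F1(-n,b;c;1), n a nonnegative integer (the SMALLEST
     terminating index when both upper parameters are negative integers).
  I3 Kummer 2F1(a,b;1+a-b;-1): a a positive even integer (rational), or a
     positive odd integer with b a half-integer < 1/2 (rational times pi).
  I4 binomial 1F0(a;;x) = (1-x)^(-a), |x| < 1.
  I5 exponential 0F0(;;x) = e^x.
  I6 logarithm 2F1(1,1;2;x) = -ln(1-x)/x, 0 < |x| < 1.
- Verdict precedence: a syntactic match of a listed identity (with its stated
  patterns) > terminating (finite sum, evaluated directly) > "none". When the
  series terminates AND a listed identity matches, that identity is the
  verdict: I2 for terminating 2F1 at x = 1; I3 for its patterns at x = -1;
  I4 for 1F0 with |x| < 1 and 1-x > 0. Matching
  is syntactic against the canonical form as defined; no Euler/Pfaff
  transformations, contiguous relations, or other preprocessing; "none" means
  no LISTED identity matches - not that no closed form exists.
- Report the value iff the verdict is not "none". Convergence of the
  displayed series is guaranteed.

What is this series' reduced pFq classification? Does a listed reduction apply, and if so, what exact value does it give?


This is -1 * 2F1(-5/2, -4/3; -17/12; 1/2) in reduced canonical form. Verdict: no listed reduction: x = 1/2 and upper {-5/2, -4/3} fail every I1-I6 pattern.

The tell: x = (1/2) and the product of the first k integers (C = -1) is k!.
Term ratio: r(k) = (1/2) * (k-5/2) (k-4/3) / [(k-17/12) (k+1)] ; factor over Q: parameters, x = (1/2), and C = -1.


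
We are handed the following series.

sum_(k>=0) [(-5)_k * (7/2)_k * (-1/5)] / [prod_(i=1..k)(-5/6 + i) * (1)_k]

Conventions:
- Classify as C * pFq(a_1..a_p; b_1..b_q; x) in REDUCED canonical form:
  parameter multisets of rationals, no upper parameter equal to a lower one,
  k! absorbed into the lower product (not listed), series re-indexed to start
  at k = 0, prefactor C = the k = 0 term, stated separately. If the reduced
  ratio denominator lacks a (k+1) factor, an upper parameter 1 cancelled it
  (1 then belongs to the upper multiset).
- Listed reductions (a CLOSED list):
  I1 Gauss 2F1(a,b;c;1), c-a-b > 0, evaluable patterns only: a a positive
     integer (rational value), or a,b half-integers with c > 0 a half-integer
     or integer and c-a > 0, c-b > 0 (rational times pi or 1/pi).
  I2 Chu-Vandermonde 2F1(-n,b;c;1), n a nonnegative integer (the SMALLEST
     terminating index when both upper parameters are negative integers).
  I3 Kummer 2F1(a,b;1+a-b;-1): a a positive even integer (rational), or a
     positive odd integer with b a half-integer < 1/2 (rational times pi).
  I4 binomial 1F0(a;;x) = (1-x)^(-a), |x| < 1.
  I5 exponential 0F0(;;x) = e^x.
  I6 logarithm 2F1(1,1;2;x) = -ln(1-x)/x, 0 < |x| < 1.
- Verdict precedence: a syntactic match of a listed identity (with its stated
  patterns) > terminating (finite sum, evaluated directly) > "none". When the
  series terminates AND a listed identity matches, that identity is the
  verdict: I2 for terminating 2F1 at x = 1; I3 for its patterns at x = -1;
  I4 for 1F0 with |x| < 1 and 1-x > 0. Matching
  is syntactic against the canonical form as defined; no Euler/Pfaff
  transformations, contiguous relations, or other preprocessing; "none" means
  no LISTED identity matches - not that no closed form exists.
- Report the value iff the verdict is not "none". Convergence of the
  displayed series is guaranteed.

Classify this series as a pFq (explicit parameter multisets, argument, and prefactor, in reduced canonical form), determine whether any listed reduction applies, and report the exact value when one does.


Structural cue: with t_0 = -1/5, the lower running product (prefactor -1/5) is a rising factorial.
Ratio: r(k) = 1 * (k-5) (k+7/2) / [(k+1/6) (k+1)] ; factor over Q: parameters, x = 1, and C = -1/5.

The series (x = 1) is 2F1: upper {-5, 7/2}, lower {1/6}, prefactor -1/5. Verdict at x = 1: the Chu-Vandermonde identity I2 matches (terminating 2F1 at x = 1 with n = 5, b = 7/2, c = 1/6). Sum: -512/6175.


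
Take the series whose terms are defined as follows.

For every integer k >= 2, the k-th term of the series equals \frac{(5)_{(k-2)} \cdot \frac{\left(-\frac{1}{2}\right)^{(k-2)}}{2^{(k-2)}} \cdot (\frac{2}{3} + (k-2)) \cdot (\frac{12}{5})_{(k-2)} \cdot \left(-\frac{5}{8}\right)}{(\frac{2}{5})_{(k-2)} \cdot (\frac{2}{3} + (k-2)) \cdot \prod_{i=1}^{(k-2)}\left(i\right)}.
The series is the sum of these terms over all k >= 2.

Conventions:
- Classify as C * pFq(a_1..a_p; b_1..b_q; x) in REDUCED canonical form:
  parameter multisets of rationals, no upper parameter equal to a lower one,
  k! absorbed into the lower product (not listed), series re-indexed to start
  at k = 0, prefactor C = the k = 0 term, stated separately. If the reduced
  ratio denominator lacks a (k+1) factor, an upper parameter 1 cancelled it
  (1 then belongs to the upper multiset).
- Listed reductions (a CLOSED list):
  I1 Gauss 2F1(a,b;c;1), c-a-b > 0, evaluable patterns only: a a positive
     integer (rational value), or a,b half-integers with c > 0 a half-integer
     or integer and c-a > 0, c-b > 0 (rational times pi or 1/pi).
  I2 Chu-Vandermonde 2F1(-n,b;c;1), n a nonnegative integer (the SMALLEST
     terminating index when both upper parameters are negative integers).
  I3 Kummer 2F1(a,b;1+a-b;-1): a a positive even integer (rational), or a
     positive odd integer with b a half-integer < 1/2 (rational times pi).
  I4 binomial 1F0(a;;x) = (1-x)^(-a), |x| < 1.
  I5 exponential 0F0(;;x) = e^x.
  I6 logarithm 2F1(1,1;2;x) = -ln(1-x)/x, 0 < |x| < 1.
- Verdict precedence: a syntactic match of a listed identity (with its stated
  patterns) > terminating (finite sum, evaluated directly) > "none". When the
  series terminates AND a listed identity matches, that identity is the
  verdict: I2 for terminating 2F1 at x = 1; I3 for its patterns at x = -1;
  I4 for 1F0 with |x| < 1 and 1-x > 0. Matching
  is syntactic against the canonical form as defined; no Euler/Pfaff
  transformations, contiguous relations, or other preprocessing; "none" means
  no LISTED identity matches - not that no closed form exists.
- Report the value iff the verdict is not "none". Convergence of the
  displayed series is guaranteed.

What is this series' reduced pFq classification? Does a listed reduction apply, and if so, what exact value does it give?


x = -\frac{1}{4} here; the reduced form reads 2F1, upper {\frac{12}{5}, 5}, lower {\frac{2}{5}}, C = -\frac{5}{8}. Verdict: none. Every listed pattern misses the 2F1 form at -\frac{1}{4}, upper {\frac{12}{5}, 5}.

Key observation: t_0 being -\frac{5}{8}, the product of the first k integers (C = -5/8) is k!.
Consecutive-term ratio: r(k) = -\frac{1}{4} * (k+\frac{12}{5}) (k+5) / [(k+\frac{2}{5}) (k+1)] - rational in k, leading ratio -\frac{1}{4}; with t_0 = -\frac{5}{8}, classification follows.


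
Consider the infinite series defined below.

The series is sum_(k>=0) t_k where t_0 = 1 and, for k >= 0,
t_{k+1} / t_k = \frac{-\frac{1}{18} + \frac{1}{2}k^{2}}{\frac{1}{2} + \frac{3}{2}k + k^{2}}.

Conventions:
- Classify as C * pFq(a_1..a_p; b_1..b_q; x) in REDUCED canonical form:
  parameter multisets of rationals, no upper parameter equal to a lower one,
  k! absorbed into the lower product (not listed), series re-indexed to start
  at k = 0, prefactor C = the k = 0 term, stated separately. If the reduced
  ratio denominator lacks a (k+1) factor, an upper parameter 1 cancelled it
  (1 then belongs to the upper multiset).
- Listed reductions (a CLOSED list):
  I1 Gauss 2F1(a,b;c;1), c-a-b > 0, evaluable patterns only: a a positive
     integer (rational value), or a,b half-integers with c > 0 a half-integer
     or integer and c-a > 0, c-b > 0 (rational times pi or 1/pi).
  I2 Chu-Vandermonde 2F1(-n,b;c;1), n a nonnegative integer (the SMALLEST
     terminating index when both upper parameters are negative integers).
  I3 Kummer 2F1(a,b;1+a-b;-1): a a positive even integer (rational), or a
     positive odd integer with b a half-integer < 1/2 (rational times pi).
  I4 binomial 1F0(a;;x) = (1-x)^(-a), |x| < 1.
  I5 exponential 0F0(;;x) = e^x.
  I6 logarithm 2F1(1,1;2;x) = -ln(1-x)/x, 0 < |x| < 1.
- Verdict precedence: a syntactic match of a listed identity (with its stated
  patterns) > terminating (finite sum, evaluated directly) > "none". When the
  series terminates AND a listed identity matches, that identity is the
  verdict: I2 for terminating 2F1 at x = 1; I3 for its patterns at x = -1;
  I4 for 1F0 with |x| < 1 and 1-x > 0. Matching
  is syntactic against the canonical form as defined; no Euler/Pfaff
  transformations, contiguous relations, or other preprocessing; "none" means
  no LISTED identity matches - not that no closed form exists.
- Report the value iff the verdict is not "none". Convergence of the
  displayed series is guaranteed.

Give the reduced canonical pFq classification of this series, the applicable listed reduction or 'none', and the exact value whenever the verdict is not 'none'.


Canonical form: C = 1 times 2F1 with upper {-\frac{1}{3}, \frac{1}{3}}, lower {\frac{1}{2}}, x = \frac{1}{2}. Verdict: none (x = \frac{1}{2}): each listed identity misses the multisets {-\frac{1}{3}, \frac{1}{3}} ; {\frac{1}{2}}.

The tell: t_0 = 1 here, and the expanded ratio factors over Q; C = 1, x = 1/2, roots give parameters.
Ratio: r(k) = \frac{1}{2} * (k-\frac{1}{3}) (k+\frac{1}{3}) / [(k+\frac{1}{2}) (k+1)] - poly over poly, x = \frac{1}{2} from leading terms; C = 1 at k = 0.


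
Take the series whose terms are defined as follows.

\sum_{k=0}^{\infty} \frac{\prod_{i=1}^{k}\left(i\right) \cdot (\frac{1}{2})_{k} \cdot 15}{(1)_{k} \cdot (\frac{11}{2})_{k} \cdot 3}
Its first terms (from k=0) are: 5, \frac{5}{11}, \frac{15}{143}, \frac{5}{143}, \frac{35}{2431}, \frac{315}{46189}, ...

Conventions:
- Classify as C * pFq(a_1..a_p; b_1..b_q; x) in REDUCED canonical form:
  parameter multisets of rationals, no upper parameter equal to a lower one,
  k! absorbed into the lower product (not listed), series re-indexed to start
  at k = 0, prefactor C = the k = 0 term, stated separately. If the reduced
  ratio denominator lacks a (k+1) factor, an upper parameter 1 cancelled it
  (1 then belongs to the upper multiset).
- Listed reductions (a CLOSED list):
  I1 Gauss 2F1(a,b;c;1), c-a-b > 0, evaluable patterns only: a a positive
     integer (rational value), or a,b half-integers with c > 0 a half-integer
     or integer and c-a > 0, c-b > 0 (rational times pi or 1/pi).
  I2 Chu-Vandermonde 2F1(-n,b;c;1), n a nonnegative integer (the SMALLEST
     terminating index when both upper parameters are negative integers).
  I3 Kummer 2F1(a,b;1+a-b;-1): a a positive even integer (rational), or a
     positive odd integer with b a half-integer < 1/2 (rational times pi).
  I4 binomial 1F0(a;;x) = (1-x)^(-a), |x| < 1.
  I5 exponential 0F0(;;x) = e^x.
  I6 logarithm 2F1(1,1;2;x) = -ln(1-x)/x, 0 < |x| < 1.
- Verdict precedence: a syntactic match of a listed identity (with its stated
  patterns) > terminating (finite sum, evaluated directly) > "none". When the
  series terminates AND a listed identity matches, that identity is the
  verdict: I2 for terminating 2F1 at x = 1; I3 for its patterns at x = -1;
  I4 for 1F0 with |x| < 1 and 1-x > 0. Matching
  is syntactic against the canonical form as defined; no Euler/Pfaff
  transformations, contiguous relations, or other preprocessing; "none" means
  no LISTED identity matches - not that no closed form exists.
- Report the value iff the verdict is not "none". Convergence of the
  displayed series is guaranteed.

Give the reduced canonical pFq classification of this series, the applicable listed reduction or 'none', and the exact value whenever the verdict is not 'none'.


Canonical form: C = 5 times 2F1 with upper {\frac{1}{2}, 1}, lower {\frac{11}{2}}, x = 1. Verdict: this is Gauss (I1, integer-parameter pattern) (x = 1: the Gamma ratio telescopes since c-a-b = 4 > 0 and a = 1 in Z>0). Exact value: \frac{45}{8}.

Key step: with t_0 = 5, the constant factors (C = 5) combine into one prefactor.
Ratio: r(k) = 1 * (k+\frac{1}{2}) (k+1) / [(k+\frac{11}{2}) (k+1)] - rational in k, leading ratio 1; with t_0 = 5, classification follows.


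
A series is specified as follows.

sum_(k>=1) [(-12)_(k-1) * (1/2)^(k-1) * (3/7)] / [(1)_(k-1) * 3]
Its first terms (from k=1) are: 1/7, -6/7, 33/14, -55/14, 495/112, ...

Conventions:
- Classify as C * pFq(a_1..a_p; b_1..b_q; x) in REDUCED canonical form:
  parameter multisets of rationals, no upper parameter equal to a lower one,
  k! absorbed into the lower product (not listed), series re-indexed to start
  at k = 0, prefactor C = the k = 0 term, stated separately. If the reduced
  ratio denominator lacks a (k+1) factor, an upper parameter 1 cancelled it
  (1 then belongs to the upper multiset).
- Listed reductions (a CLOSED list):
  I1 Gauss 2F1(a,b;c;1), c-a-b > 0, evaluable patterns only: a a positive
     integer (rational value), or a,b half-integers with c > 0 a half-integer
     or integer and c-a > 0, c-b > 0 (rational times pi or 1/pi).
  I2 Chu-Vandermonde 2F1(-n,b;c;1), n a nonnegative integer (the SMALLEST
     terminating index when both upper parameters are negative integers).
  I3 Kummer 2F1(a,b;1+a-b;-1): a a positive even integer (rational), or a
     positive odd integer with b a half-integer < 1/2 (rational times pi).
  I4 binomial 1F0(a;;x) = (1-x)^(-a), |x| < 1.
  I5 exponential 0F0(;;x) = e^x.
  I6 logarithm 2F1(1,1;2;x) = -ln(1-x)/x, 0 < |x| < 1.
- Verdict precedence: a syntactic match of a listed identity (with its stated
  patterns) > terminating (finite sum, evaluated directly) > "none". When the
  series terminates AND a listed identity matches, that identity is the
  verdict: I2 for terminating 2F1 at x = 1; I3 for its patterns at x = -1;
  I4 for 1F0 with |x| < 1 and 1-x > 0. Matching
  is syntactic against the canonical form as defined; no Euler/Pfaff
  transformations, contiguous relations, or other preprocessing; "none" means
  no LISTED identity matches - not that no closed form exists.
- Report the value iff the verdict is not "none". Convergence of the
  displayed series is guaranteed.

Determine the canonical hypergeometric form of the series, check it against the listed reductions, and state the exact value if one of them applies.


Canonical form: C = 1/7 times 1F0 with upper {-12}, lower {-}, x = 1/2. Verdict: this is binomial (I4) (the 1F0 binomial series: exponent 12, x = 1/2). Exact value: 1/28672.

Key step: from the first term 1/7: the constant factors (prefactor 1/7) combine into one prefactor.
Ratio: r(k) = (1/2) * (k-12) / [(k+1)] - rational in k, leading ratio (1/2); with t_0 = 1/7, classification follows.


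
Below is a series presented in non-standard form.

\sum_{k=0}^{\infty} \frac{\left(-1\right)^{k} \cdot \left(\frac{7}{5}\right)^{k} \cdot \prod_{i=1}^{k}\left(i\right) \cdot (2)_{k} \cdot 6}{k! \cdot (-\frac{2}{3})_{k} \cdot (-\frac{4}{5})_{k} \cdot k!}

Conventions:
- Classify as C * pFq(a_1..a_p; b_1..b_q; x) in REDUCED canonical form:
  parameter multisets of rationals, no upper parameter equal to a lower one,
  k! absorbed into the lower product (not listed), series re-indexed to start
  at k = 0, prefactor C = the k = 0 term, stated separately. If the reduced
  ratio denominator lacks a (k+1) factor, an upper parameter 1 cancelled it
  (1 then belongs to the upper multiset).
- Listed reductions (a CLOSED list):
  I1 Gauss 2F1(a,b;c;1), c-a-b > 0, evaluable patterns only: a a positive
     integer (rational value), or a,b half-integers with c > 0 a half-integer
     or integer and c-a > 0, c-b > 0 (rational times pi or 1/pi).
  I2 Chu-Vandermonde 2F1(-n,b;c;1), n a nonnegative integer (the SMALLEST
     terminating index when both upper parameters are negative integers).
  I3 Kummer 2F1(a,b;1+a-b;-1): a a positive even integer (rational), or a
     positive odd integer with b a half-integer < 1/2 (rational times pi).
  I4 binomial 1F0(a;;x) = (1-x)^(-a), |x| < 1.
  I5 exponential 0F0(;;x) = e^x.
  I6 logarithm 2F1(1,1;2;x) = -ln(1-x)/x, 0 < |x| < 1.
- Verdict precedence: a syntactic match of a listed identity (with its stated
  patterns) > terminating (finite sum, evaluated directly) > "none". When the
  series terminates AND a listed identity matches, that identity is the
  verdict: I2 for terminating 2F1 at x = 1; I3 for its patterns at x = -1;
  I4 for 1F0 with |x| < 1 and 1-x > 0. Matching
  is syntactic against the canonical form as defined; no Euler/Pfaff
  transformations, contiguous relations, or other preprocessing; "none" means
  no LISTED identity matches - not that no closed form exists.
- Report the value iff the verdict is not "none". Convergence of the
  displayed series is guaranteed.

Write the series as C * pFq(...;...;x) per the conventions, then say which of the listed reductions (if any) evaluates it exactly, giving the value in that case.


With C = 6: the canonical form is 1F2(2; -\frac{4}{5}, -\frac{2}{3}; -\frac{7}{5}). Verdict: none - at argument -\frac{7}{5} the multisets {2} ; {-\frac{4}{5}, -\frac{2}{3}} match no listed identity.

Key step: t_0 = 6 here, and the running product (C = 6) telescopes to a rising factorial.
Step ratio: r(k) = -\frac{7}{5} * (k+2) / [(k-\frac{4}{5}) (k-\frac{2}{3}) (k+1)] - rational in k, leading ratio -\frac{7}{5}; with t_0 = 6, classification follows.


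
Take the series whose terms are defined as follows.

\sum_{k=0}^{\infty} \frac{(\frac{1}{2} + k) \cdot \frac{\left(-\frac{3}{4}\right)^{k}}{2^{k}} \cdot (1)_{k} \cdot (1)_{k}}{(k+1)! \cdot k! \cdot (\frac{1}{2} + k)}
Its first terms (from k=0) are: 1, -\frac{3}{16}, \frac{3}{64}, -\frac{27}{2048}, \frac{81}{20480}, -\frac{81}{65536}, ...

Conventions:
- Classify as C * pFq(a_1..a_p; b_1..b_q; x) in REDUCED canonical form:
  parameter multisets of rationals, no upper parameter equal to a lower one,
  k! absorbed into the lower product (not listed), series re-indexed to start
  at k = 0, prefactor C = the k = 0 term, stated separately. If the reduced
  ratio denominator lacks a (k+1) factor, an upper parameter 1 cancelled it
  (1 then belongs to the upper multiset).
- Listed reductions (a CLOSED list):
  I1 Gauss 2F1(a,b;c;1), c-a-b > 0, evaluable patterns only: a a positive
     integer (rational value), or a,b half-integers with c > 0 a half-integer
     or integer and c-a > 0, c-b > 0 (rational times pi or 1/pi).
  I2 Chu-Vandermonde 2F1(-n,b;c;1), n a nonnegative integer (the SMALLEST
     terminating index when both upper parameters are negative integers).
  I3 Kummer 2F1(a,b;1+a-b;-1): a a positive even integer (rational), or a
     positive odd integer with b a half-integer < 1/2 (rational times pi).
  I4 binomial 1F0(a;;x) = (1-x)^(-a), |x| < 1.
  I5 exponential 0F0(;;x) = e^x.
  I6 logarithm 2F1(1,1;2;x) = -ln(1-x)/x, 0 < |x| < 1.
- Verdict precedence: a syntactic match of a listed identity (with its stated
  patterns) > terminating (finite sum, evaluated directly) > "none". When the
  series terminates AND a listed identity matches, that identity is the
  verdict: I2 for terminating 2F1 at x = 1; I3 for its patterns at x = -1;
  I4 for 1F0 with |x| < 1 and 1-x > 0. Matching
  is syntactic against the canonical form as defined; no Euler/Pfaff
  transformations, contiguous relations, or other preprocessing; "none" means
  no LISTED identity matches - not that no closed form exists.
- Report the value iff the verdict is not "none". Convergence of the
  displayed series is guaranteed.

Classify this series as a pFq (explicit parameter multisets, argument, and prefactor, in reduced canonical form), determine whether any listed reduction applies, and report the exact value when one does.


x = -\frac{3}{8} here; the reduced form reads 2F1, upper {1, 1}, lower {2}, C = 1. Verdict: the logarithmic series (I6) matches (the logarithm: parameters (1,1;2), x = -\frac{3}{8}). Hence: \frac{8}{3} \cdot \ln\left(\frac{11}{8}\right).

Key observation: from the first term 1: the factor k + 1/2 cancels (top and bottom), leaving C = 1.
Adjacent-term ratio: r(k) = -\frac{3}{8} * (k+1) (k+1) / [(k+2) (k+1)] - rational in k, leading ratio -\frac{3}{8}; with t_0 = 1, classification follows.


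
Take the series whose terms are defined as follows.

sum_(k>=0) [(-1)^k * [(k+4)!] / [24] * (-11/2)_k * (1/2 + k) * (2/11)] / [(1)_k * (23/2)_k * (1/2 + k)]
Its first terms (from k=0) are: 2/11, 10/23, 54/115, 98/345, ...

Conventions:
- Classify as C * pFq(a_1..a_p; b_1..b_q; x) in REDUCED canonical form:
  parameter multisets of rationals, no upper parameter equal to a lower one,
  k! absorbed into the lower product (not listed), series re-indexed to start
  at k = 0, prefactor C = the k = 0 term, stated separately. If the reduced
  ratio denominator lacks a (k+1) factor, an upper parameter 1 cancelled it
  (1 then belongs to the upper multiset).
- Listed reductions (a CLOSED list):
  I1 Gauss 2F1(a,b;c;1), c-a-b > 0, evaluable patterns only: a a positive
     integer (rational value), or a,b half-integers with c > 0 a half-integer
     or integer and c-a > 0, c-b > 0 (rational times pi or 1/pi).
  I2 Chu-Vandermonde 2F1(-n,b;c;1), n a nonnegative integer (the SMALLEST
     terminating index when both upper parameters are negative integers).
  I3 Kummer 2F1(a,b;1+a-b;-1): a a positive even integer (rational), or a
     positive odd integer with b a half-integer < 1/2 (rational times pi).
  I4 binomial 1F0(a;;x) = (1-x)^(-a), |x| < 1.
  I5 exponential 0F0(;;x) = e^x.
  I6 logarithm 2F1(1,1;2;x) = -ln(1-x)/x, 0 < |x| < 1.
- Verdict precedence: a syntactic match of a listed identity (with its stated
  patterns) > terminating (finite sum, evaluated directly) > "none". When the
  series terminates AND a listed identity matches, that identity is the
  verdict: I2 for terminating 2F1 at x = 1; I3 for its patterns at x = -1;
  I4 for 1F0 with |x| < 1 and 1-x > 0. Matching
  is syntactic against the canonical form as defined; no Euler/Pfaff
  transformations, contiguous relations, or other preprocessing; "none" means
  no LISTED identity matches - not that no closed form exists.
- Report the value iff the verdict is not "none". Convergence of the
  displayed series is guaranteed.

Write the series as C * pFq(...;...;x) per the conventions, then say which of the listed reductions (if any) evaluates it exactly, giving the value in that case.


The tell: from the first term 2/11: k + 1/2 divides numerator and denominator alike; C = 2/11, x = -1 after cancelling.
Ratio: r(k) = (-1) * (k-11/2) (k+5) / [(k+23/2) (k+1)] - rational; roots negated = parameters, x = (-1), C = 2/11.

At argument -1: a 2F1 with upper {-11/2, 5}, lower {23/2}, scaled by C = 2/11. Verdict at x = -1: Kummer's theorem (I3) matches (x = -1; c = 23/2 equals 1+a-b for upper {-11/2, 5}: listed pattern). Value: (3968055/8388608) * pi.


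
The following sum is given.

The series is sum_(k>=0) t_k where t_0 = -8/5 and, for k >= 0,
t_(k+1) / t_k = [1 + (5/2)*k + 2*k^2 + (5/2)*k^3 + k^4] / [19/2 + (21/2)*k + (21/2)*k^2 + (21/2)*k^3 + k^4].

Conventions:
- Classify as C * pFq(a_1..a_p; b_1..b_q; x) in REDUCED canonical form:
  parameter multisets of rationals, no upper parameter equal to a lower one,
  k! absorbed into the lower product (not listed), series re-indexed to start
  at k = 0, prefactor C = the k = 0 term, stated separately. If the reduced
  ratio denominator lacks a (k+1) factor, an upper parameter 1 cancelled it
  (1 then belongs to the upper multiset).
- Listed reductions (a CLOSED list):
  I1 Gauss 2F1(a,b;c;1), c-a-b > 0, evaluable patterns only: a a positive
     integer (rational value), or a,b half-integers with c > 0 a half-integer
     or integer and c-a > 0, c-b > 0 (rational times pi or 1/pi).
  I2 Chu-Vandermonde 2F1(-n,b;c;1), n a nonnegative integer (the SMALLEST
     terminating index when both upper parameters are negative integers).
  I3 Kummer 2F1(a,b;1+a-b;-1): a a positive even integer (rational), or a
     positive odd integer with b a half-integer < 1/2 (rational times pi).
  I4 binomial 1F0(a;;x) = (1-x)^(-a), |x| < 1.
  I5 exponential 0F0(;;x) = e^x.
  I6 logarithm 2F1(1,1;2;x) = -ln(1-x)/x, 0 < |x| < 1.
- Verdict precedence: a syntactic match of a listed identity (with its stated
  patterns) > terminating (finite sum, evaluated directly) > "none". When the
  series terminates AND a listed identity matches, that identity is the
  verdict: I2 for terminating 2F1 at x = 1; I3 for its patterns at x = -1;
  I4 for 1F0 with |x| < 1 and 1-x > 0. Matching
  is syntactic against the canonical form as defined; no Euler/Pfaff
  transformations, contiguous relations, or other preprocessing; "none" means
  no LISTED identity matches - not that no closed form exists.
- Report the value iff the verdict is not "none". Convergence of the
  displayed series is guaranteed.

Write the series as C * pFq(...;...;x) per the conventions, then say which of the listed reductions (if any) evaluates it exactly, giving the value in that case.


At argument 1: a 2F1 with upper {1/2, 2}, lower {19/2}, scaled by C = -8/5. Verdict at x = 1: Gauss's theorem (I1) matches (x = 1: the Gamma ratio telescopes since c-a-b = 7 > 0 and a = 2 in Z>0). Value: -51/28.

The tell: t_0 = -8/5 here, and the expanded ratio factors over Q; C = -8/5, x = 1, roots give parameters.
Ratio: r(k) = 1 * (k+1/2) (k+2) / [(k+19/2) (k+1)] - rational in k. x = 1; t_0 = -8/5; negate the roots.
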